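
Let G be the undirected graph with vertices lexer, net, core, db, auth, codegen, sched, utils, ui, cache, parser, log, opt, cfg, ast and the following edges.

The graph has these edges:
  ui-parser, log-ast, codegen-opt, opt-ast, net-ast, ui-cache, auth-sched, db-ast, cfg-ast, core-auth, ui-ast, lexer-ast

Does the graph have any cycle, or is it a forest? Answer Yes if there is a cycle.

DFS, tracking each vertex's parent; an edge to a visited non-parent vertex closes a cycle.
Start from opt:
visit opt (parent –)
  visit ast (parent opt)
    visit net (parent ast)
      net–ast: parent, skip
    visit log (parent ast)
      log–ast: parent, skip
    visit db (parent ast)
      db–ast: parent, skip
    visit cfg (parent ast)
      cfg–ast: parent, skip
    visit lexer (parent ast)
      lexer–ast: parent, skip
    visit ui (parent ast)
      ui–ast: parent, skip
      visit cache (parent ui)
        cache–ui: parent, skip
      visit parser (parent ui)
        parser–ui: parent, skip
    ast–opt: parent, skip
  visit codegen (parent opt)
    codegen–opt: parent, skip
visit core (parent –)
  visit auth (parent core)
    auth–core: parent, skip
    visit sched (parent auth)
      sched–auth: parent, skip
visit utils (parent –)
No non-parent visited neighbor found — the graph is a forest.

No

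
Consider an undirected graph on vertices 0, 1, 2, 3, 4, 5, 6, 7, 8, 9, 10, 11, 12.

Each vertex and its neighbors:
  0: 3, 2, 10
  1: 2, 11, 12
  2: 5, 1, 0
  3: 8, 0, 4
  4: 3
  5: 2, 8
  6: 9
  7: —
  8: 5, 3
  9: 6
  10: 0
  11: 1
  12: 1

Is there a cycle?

Yes

DFS, tracking each vertex's parent; an edge to a visited non-parent vertex closes a cycle.
Start from 3:
visit 3 (parent –)
  visit 8 (parent 3)
    visit 5 (parent 8)
      visit 2 (parent 5)
        2–5: parent, skip
        visit 1 (parent 2)
          1–2: parent, skip
          visit 11 (parent 1)
            11–1: parent, skip
          visit 12 (parent 1)
            12–1: parent, skip
        visit 0 (parent 2)
          0–3: 3 visited and ≠ parent → cycle
Cycle: 3 – 8 – 5 – 2 – 0 – 3.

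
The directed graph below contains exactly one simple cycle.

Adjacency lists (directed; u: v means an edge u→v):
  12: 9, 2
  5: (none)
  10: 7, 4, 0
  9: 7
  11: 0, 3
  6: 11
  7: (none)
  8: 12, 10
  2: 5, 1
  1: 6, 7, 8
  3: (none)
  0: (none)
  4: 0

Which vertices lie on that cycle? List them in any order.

1, 2, 8, 12

DFS with gray/black marking from 1:
1 gray
  6 gray
    11 gray
      0 gray
      0 black
      3 gray
      3 black
    11 black
  6 black
  7 gray
  7 black
  8 gray
    12 gray
      9 gray
        9→7: 7 black — skip
      9 black
      2 gray
        5 gray
        5 black
        2→1: 1 is gray → back edge
Back edge closes the cycle 1 → 8 → 12 → 2 → 1; its vertices are {1, 2, 8, 12}.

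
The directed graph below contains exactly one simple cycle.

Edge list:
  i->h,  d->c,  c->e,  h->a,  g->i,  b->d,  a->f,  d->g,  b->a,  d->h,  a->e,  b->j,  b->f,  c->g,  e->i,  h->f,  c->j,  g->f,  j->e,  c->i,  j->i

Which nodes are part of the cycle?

a, e, h, i

DFS with gray/black marking from a:
a gray
  f gray
  f black
  e gray
    i gray
      h gray
        h→a: a is gray → back edge
Back edge closes the cycle a → e → i → h → a; its vertices are {a, e, h, i}.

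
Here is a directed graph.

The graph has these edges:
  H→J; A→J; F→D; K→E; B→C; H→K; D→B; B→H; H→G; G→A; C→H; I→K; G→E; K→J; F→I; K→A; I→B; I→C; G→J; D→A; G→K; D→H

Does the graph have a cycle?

No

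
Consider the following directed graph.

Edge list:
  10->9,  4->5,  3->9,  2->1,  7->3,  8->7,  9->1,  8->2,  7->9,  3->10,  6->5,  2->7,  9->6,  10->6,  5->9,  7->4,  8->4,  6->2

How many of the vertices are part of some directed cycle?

8

A vertex is on a directed cycle iff it belongs to a strongly connected component of size ≥ 2 (or has a self-loop).
The vertices on cycles are {2, 3, 4, 5, 6, 7, 9, 10} — 8 in total.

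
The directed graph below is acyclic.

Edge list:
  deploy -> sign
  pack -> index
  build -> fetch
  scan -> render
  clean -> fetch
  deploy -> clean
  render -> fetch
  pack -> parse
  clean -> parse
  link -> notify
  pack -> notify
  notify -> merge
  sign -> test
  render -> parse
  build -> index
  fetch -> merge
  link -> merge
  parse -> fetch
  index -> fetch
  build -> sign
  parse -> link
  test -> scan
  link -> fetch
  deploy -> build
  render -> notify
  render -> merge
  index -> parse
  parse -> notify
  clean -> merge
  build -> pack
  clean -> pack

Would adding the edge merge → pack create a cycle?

Yes

Adding merge→pack creates a cycle iff pack can already reach merge.
Path from pack: pack → notify → merge.
So pack → … → merge → pack is a cycle.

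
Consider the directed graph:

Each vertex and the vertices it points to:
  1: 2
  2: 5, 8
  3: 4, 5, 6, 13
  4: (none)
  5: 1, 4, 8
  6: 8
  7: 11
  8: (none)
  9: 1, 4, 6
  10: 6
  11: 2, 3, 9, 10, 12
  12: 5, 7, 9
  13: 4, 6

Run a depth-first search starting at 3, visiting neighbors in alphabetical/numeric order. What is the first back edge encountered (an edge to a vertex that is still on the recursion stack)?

2→5

DFS from 3 (visiting neighbors in alphabetical/numeric order); mark gray on enter, black on exit:
3 gray
  4 gray
  4 black
  5 gray
    1 gray
      2 gray
        2→5: 5 is gray → back edge
First back edge: 2 → 5.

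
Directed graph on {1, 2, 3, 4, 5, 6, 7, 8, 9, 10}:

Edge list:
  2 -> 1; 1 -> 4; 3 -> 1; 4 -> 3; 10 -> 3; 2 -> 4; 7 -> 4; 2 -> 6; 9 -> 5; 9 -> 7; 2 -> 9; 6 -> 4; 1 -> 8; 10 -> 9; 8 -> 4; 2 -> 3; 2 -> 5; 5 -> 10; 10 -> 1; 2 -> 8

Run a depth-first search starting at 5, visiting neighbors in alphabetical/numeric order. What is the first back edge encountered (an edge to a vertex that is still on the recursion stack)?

DFS from 5 (visiting neighbors in alphabetical/numeric order); mark gray on enter, black on exit:
5 gray
  10 gray
    1 gray
      4 gray
        3 gray
          3→1: 1 is gray → back edge
First back edge: 3 → 1.

3->1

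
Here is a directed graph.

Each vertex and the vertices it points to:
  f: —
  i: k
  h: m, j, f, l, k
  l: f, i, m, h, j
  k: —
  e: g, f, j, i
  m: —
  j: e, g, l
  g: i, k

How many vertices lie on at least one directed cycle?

4

A vertex is on a directed cycle iff it belongs to a strongly connected component of size ≥ 2 (or has a self-loop).
The vertices on cycles are {e, h, j, l} — 4 in total.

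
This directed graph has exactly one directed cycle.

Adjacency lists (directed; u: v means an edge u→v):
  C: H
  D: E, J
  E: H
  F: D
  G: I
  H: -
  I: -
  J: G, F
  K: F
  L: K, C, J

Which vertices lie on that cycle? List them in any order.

DFS with gray/black marking from J:
J gray
  G gray
    I gray
    I black
  G black
  F gray
    D gray
      E gray
        H gray
        H black
      E black
      D→J: J is gray → back edge
Back edge closes the cycle J → F → D → J; its vertices are {D, F, J}.

D, F, J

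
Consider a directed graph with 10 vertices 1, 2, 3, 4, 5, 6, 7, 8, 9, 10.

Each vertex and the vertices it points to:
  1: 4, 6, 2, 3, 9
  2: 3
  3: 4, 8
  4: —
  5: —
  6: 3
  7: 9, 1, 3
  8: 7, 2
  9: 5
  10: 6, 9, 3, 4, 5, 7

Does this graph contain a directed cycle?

DFS with white/gray/black marking, starting from 7:
7 gray
  9 gray
    5 gray
    5 black
  9 black
  1 gray
    4 gray
    4 black
    6 gray
      3 gray
        3→4: 4 black — skip
        8 gray
          8→7: 7 is gray → back edge
Back edge found, so a cycle exists: 7 → 1 → 6 → 3 → 8 → 7.

Yes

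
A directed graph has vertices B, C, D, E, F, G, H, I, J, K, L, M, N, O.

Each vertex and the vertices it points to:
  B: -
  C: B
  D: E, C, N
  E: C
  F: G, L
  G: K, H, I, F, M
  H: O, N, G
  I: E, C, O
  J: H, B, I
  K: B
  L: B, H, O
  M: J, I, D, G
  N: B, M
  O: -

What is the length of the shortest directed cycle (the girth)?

2

For each vertex v, BFS finds the shortest path from v back to v.
The shortest such closed walk is F → G → F, length 2.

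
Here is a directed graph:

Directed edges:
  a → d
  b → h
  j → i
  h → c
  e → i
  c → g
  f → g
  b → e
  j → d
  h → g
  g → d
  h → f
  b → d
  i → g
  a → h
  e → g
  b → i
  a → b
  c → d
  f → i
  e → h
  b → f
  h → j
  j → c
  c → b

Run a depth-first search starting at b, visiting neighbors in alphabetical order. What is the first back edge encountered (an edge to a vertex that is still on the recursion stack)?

DFS from b (visiting neighbors in alphabetical order); mark gray on enter, black on exit:
b gray
  d gray
  d black
  e gray
    g gray
      g→d: d black — skip
    g black
    h gray
      c gray
        c→b: b is gray → back edge
First back edge: c → b.

c->b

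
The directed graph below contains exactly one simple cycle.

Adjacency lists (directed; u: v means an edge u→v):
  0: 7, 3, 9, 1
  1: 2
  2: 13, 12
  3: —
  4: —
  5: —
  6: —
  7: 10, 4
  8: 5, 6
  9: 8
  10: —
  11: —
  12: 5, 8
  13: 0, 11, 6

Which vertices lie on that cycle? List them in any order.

DFS with gray/black marking from 2:
2 gray
  13 gray
    0 gray
      7 gray
        10 gray
        10 black
        4 gray
        4 black
      7 black
      3 gray
      3 black
      9 gray
        8 gray
          5 gray
          5 black
          6 gray
          6 black
        8 black
      9 black
      1 gray
        1→2: 2 is gray → back edge
Back edge closes the cycle 2 → 13 → 0 → 1 → 2; its vertices are {0, 1, 2, 13}.

0, 1, 2, 13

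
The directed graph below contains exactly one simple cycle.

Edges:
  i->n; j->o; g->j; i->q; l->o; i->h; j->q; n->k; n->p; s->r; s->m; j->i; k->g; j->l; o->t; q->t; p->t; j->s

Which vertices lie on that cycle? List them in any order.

DFS with gray/black marking from j:
j gray
  o gray
    t gray
    t black
  o black
  s gray
    r gray
    r black
    m gray
    m black
  s black
  l gray
    l→o: o black — skip
  l black
  q gray
    q→t: t black — skip
  q black
  i gray
    i→q: q black — skip
    h gray
    h black
    n gray
      p gray
        p→t: t black — skip
      p black
      k gray
        g gray
          g→j: j is gray → back edge
Back edge closes the cycle j → i → n → k → g → j; its vertices are {g, i, j, k, n}.

g, i, j, k, n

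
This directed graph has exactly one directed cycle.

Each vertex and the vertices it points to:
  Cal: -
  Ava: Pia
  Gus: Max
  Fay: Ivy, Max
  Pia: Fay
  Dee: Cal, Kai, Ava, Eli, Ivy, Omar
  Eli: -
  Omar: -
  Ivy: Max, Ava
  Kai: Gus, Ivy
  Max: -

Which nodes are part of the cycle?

Ava, Fay, Ivy, Pia

DFS with gray/black marking from Ivy:
Ivy gray
  Max gray
  Max black
  Ava gray
    Pia gray
      Fay gray
        Fay→Ivy: Ivy is gray → back edge
Back edge closes the cycle Ivy → Ava → Pia → Fay → Ivy; its vertices are {Ava, Fay, Ivy, Pia}.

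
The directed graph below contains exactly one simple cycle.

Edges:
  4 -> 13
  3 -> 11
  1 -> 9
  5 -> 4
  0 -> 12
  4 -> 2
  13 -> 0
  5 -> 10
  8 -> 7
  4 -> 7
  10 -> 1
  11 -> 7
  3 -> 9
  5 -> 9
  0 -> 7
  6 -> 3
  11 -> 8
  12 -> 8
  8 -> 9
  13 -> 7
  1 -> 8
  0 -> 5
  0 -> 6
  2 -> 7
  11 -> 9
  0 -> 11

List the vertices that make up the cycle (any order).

0, 4, 5, 13

DFS with gray/black marking from 0:
0 gray
  7 gray
  7 black
  11 gray
    9 gray
    9 black
    11→7: 7 black — skip
    8 gray
      8→9: 9 black — skip
      8→7: 7 black — skip
    8 black
  11 black
  5 gray
    10 gray
      1 gray
        1→9: 9 black — skip
        1→8: 8 black — skip
      1 black
    10 black
    4 gray
      2 gray
        2→7: 7 black — skip
      2 black
      13 gray
        13→0: 0 is gray → back edge
Back edge closes the cycle 0 → 5 → 4 → 13 → 0; its vertices are {0, 4, 5, 13}.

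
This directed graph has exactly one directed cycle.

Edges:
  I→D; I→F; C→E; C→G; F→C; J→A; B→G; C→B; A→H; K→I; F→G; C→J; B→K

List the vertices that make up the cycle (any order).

B, C, F, I, K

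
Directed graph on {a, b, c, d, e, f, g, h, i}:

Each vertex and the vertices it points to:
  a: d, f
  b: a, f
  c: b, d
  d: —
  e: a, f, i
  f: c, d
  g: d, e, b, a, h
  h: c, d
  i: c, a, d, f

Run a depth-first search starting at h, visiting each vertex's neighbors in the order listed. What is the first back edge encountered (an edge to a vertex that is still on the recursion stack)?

DFS from h (visiting each vertex's neighbors in the order listed); mark gray on enter, black on exit:
h gray
  c gray
    b gray
      a gray
        d gray
        d black
        f gray
          f→c: c is gray → back edge
First back edge: f → c.

f->c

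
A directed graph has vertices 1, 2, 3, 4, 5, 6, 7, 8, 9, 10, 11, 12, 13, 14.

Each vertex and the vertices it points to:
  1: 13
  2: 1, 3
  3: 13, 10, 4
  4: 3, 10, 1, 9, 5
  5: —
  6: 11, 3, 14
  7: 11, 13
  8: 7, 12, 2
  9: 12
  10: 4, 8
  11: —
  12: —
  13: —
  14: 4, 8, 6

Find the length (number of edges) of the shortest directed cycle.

For each vertex v, BFS finds the shortest path from v back to v.
The shortest such closed walk is 6 → 14 → 6, length 2.

2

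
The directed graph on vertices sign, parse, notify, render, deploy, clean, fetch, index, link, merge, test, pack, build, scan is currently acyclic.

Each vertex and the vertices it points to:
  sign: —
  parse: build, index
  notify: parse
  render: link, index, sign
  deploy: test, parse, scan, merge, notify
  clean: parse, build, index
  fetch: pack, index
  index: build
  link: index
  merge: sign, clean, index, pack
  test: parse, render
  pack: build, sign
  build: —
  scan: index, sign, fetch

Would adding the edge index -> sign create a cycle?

Adding index→sign creates a cycle iff sign can already reach index.
Explore from sign: no path reaches index. The graph stays acyclic.

No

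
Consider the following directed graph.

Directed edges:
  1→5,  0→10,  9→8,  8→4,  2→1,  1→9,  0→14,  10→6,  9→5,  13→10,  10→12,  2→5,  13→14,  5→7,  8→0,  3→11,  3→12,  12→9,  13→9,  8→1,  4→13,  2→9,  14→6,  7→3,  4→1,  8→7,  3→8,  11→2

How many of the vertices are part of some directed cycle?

A vertex is on a directed cycle iff it belongs to a strongly connected component of size ≥ 2 (or has a self-loop).
The vertices on cycles are {0, 1, 2, 3, 4, 5, 7, 8, 9, 10, 11, 12, 13} — 13 in total.

13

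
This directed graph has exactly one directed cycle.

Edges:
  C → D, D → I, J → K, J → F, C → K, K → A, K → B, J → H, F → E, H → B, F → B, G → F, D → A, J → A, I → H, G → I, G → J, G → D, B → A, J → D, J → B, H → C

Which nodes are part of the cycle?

C, D, H, I

DFS with gray/black marking from H:
H gray
  B gray
    A gray
    A black
  B black
  C gray
    D gray
      D→A: A black — skip
      I gray
        I→H: H is gray → back edge
Back edge closes the cycle H → C → D → I → H; its vertices are {C, D, H, I}.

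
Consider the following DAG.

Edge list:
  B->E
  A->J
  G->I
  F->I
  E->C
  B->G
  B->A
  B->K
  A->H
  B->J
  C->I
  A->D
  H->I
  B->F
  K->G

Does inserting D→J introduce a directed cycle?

Adding D→J creates a cycle iff J can already reach D.
Explore from J: no path reaches D. The graph stays acyclic.

No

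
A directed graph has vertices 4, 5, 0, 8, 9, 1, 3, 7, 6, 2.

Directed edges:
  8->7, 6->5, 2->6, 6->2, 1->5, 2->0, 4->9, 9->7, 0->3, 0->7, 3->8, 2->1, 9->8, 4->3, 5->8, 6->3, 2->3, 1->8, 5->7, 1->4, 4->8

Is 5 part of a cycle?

No

5 lies on a cycle iff there is a path from 5 back to itself.
Exploring from 5, it never reaches itself; equivalently, its strongly connected component is a singleton.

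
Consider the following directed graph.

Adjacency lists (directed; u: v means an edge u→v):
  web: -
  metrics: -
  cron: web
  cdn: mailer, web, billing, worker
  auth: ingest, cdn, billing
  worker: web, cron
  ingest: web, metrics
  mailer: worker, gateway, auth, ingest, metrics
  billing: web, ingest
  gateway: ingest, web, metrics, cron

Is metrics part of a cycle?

metrics lies on a cycle iff there is a path from metrics back to itself.
Exploring from metrics, it never reaches itself; equivalently, its strongly connected component is a singleton.

No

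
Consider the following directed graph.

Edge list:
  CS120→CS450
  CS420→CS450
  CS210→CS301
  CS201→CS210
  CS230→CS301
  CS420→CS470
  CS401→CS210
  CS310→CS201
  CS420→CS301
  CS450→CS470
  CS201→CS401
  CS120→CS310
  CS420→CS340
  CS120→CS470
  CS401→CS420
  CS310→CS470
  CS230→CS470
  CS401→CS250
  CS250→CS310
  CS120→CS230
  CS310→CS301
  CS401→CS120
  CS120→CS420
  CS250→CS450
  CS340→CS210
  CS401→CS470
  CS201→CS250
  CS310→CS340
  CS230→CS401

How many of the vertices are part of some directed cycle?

6

A vertex is on a directed cycle iff it belongs to a strongly connected component of size ≥ 2 (or has a self-loop).
The vertices on cycles are {CS120, CS201, CS230, CS250, CS310, CS401} — 6 in total.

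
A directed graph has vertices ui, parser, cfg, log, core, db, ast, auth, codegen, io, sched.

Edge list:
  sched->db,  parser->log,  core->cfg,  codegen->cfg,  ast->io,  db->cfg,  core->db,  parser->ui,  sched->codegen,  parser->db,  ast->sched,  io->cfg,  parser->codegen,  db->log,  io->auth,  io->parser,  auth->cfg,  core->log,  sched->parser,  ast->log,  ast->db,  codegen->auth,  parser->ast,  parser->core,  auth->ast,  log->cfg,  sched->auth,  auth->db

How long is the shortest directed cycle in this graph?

For each vertex v, BFS finds the shortest path from v back to v.
The shortest such closed walk is ast → io → parser → ast, length 3.

3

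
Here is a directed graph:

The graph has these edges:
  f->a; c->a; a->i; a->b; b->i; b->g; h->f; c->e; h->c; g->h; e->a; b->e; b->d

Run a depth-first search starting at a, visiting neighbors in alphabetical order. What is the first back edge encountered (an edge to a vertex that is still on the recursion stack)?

DFS from a (visiting neighbors in alphabetical order); mark gray on enter, black on exit:
a gray
  b gray
    d gray
    d black
    e gray
      e→a: a is gray → back edge
First back edge: e → a.

e->a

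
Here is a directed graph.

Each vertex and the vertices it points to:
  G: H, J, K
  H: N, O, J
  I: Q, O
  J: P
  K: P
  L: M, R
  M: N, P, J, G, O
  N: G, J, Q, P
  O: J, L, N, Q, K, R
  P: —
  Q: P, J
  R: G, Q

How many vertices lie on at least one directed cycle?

7

A vertex is on a directed cycle iff it belongs to a strongly connected component of size ≥ 2 (or has a self-loop).
The vertices on cycles are {G, H, L, M, N, O, R} — 7 in total.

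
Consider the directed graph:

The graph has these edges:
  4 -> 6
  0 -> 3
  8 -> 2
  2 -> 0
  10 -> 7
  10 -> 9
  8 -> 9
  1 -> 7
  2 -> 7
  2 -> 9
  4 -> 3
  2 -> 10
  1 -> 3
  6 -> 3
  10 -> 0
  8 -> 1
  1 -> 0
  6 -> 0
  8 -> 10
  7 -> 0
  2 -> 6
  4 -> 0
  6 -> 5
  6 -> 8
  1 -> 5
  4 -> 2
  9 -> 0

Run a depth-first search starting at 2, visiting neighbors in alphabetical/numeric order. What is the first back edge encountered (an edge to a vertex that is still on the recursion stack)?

8->2

DFS from 2 (visiting neighbors in alphabetical/numeric order); mark gray on enter, black on exit:
2 gray
  0 gray
    3 gray
    3 black
  0 black
  6 gray
    6→0: 0 black — skip
    6→3: 3 black — skip
    5 gray
    5 black
    8 gray
      1 gray
        1→0: 0 black — skip
        1→3: 3 black — skip
        1→5: 5 black — skip
        7 gray
          7→0: 0 black — skip
        7 black
      1 black
      8→2: 2 is gray → back edge
First back edge: 8 → 2.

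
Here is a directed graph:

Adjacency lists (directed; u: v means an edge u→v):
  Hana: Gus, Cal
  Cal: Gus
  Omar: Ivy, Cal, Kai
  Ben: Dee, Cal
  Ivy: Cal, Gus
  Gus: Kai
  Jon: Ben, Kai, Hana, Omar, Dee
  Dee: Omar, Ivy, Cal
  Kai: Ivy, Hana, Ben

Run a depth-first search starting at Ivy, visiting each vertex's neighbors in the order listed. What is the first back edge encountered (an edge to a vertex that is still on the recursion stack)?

DFS from Ivy (visiting each vertex's neighbors in the order listed); mark gray on enter, black on exit:
Ivy gray
  Cal gray
    Gus gray
      Kai gray
        Kai→Ivy: Ivy is gray → back edge
First back edge: Kai → Ivy.

Kai->Ivy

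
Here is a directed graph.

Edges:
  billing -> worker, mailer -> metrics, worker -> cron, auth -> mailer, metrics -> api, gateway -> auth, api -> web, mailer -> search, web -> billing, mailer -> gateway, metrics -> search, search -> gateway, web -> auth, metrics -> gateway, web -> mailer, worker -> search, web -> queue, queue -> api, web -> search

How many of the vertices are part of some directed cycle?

A vertex is on a directed cycle iff it belongs to a strongly connected component of size ≥ 2 (or has a self-loop).
The vertices on cycles are {api, web, auth, queue, mailer, search, worker, billing, gateway, metrics} — 10 in total.

10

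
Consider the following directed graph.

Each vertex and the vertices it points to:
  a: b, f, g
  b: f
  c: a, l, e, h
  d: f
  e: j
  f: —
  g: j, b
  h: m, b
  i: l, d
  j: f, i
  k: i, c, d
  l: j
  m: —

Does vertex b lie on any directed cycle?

No

b lies on a cycle iff there is a path from b back to itself.
Exploring from b, it never reaches itself; equivalently, its strongly connected component is a singleton.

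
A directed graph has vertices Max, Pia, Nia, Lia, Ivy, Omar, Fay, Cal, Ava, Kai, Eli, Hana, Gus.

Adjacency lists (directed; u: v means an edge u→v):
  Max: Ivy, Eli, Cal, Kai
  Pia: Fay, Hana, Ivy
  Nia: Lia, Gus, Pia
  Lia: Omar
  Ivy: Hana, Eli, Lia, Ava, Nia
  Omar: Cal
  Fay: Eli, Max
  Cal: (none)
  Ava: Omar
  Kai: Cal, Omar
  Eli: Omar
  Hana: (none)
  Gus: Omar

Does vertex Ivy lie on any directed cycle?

Yes

Ivy is on a cycle iff Ivy can reach itself via ≥1 edge.
Ivy → Nia → Pia → Ivy — yes.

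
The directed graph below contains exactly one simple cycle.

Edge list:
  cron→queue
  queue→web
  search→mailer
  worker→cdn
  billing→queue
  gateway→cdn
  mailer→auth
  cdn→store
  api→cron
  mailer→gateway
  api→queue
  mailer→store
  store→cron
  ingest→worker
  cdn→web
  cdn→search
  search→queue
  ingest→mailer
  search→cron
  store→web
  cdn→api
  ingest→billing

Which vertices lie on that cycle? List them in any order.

cdn, mailer, search, gateway

DFS with gray/black marking from mailer:
mailer gray
  gateway gray
    cdn gray
      store gray
        web gray
        web black
        cron gray
          queue gray
            queue→web: web black — skip
          queue black
        cron black
      store black
      api gray
        api→queue: queue black — skip
        api→cron: cron black — skip
      api black
      cdn→web: web black — skip
      search gray
        search→cron: cron black — skip
        search→queue: queue black — skip
        search→mailer: mailer is gray → back edge
Back edge closes the cycle mailer → gateway → cdn → search → mailer; its vertices are {cdn, mailer, search, gateway}.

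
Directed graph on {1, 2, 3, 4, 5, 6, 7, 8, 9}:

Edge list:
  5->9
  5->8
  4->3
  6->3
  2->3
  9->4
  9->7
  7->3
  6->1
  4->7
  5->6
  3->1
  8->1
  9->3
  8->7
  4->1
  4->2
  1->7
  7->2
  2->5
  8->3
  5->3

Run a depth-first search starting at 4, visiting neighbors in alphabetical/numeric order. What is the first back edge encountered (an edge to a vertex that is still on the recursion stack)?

3→1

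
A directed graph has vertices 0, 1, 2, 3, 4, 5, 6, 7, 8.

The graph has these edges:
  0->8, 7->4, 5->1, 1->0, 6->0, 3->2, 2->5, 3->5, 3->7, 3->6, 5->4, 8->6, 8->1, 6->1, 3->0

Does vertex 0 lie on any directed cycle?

0 is on a cycle iff 0 can reach itself via ≥1 edge.
0 → 8 → 1 → 0 — yes.

Yes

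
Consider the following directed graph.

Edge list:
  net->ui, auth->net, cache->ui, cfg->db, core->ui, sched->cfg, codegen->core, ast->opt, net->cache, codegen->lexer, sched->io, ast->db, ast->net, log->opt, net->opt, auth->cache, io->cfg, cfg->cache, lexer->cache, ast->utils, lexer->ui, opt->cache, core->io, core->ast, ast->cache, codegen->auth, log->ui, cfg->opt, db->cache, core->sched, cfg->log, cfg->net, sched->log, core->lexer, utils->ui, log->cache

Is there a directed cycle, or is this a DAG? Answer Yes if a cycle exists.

DFS with white/gray/black marking, starting from auth:
auth gray
  net gray
    cache gray
      ui gray
      ui black
    cache black
    opt gray
      opt→cache: cache black — skip
    opt black
    net→ui: ui black — skip
  net black
  auth→cache: cache black — skip
auth black
core gray
  core→ui: ui black — skip
  sched gray
    log gray
      log→cache: cache black — skip
      log→ui: ui black — skip
      log→opt: opt black — skip
    log black
    io gray
      cfg gray
        cfg→net: net black — skip
        cfg→opt: opt black — skip
        cfg→log: log black — skip
        cfg→cache: cache black — skip
        db gray
          db→cache: cache black — skip
        db black
      cfg black
    io black
    sched→cfg: cfg black — skip
  sched black
  core→io: io black — skip
  lexer gray
    lexer→ui: ui black — skip
    lexer→cache: cache black — skip
  lexer black
  ast gray
    ast→cache: cache black — skip
    ast→net: net black — skip
    utils gray
      utils→ui: ui black — skip
    utils black
    ast→db: db black — skip
    ast→opt: opt black — skip
  ast black
core black
codegen gray
  codegen→lexer: lexer black — skip
  codegen→core: core black — skip
  codegen→auth: auth black — skip
codegen black
Every edge goes to a white or black vertex — no back edge, so the graph is acyclic.

No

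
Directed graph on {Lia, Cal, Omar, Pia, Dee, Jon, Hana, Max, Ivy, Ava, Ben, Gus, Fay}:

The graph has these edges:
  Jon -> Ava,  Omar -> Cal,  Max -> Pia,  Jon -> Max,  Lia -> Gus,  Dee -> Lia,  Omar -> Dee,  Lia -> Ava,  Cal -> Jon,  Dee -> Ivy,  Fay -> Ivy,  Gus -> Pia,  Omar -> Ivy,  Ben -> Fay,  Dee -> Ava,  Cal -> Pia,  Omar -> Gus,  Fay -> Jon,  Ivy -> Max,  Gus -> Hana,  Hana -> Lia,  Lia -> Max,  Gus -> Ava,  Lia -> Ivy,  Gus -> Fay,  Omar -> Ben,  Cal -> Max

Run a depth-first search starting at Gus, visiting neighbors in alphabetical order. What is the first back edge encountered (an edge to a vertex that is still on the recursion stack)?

Lia→Gus

DFS from Gus (visiting neighbors in alphabetical order); mark gray on enter, black on exit:
Gus gray
  Ava gray
  Ava black
  Fay gray
    Ivy gray
      Max gray
        Pia gray
        Pia black
      Max black
    Ivy black
    Jon gray
      Jon→Ava: Ava black — skip
      Jon→Max: Max black — skip
    Jon black
  Fay black
  Hana gray
    Lia gray
      Lia→Ava: Ava black — skip
      Lia→Gus: Gus is gray → back edge
First back edge: Lia → Gus.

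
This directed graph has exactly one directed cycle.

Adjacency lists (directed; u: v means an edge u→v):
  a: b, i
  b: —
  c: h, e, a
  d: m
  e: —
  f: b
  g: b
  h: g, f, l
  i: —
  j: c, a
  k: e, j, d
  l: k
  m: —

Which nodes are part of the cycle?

DFS with gray/black marking from k:
k gray
  e gray
  e black
  j gray
    c gray
      h gray
        g gray
          b gray
          b black
        g black
        f gray
          f→b: b black — skip
        f black
        l gray
          l→k: k is gray → back edge
Back edge closes the cycle k → j → c → h → l → k; its vertices are {c, h, j, k, l}.

c, h, j, k, l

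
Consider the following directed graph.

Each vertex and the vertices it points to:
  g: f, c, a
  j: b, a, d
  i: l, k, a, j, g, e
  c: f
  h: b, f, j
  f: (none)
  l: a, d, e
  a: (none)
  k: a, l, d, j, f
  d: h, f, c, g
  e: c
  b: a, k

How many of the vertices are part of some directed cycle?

6

A vertex is on a directed cycle iff it belongs to a strongly connected component of size ≥ 2 (or has a self-loop).
The vertices on cycles are {b, d, h, j, k, l} — 6 in total.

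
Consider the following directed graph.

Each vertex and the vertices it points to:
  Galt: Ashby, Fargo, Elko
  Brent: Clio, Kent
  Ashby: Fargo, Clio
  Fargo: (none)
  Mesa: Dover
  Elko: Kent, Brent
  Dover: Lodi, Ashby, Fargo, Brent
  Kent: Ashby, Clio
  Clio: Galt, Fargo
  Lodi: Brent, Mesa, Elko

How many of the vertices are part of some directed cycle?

9

A vertex is on a directed cycle iff it belongs to a strongly connected component of size ≥ 2 (or has a self-loop).
The vertices on cycles are {Clio, Elko, Galt, Kent, Lodi, Mesa, Ashby, Brent, Dover} — 9 in total.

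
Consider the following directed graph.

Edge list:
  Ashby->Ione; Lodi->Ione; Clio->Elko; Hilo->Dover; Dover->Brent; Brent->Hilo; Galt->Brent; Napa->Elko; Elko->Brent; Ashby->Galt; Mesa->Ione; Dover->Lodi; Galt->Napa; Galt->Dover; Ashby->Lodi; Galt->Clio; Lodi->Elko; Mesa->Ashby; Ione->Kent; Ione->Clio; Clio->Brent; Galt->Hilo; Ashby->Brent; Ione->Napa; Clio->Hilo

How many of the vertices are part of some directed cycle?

A vertex is on a directed cycle iff it belongs to a strongly connected component of size ≥ 2 (or has a self-loop).
The vertices on cycles are {Clio, Elko, Hilo, Ione, Lodi, Napa, Brent, Dover} — 8 in total.

8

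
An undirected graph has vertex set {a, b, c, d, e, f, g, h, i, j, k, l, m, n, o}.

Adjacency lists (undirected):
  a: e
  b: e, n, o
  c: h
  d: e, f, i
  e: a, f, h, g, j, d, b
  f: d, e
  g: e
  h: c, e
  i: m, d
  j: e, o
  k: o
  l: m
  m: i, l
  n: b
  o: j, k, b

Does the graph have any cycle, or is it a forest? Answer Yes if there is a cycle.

DFS, tracking each vertex's parent; an edge to a visited non-parent vertex closes a cycle.
Start from e:
visit e (parent –)
  visit a (parent e)
    a–e: parent, skip
  visit f (parent e)
    visit d (parent f)
      d–e: e visited and ≠ parent → cycle
Cycle: e – f – d – e.

Yes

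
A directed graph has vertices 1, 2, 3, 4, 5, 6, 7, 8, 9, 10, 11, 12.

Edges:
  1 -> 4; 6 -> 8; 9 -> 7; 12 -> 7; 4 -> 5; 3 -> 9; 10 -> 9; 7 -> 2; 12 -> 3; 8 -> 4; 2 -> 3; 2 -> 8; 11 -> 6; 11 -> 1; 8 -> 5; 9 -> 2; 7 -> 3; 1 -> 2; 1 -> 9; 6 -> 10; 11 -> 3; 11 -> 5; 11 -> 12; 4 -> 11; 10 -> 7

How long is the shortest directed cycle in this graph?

3

For each vertex v, BFS finds the shortest path from v back to v.
The shortest such closed walk is 11 → 1 → 4 → 11, length 3.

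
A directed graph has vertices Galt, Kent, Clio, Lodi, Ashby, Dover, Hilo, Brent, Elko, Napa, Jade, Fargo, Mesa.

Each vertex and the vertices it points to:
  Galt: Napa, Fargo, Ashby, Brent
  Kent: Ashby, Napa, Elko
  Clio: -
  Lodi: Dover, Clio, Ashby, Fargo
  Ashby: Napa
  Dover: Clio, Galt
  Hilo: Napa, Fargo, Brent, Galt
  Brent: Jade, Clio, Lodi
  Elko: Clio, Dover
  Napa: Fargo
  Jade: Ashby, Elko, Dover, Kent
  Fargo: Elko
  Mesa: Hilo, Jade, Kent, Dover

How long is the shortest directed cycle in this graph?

4

For each vertex v, BFS finds the shortest path from v back to v.
The shortest such closed walk is Brent → Lodi → Dover → Galt → Brent, length 4.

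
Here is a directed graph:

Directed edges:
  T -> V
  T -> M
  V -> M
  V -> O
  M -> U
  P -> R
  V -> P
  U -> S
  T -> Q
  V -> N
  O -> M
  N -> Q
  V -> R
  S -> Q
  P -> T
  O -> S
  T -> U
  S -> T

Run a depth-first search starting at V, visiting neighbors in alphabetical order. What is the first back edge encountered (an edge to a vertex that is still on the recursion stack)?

DFS from V (visiting neighbors in alphabetical order); mark gray on enter, black on exit:
V gray
  M gray
    U gray
      S gray
        Q gray
        Q black
        T gray
          T→M: M is gray → back edge
First back edge: T → M.

T→M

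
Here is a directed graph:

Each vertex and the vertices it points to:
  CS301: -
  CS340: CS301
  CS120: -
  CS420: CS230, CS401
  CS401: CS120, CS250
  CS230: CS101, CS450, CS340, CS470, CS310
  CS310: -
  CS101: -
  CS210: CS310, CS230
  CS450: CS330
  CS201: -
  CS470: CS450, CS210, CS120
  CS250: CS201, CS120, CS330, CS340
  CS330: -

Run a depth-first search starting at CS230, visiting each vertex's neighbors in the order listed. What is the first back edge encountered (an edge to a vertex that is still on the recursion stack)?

DFS from CS230 (visiting each vertex's neighbors in the order listed); mark gray on enter, black on exit:
CS230 gray
  CS101 gray
  CS101 black
  CS450 gray
    CS330 gray
    CS330 black
  CS450 black
  CS340 gray
    CS301 gray
    CS301 black
  CS340 black
  CS470 gray
    CS470→CS450: CS450 black — skip
    CS210 gray
      CS310 gray
      CS310 black
      CS210→CS230: CS230 is gray → back edge
First back edge: CS210 → CS230.

CS210->CS230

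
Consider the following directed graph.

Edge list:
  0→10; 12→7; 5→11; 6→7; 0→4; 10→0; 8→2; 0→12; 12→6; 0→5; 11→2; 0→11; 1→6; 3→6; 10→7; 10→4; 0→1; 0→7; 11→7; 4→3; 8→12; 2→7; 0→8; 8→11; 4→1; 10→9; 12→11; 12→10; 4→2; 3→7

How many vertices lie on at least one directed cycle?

4

A vertex is on a directed cycle iff it belongs to a strongly connected component of size ≥ 2 (or has a self-loop).
The vertices on cycles are {0, 8, 10, 12} — 4 in total.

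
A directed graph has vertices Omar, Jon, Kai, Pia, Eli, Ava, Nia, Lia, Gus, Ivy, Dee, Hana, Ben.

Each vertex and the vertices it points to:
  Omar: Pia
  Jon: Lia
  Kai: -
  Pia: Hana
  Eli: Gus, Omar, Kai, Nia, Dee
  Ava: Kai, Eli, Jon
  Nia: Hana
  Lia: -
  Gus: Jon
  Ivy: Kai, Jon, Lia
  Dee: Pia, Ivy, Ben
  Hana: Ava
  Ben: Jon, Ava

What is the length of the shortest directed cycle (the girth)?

4

For each vertex v, BFS finds the shortest path from v back to v.
The shortest such closed walk is Eli → Dee → Ben → Ava → Eli, length 4.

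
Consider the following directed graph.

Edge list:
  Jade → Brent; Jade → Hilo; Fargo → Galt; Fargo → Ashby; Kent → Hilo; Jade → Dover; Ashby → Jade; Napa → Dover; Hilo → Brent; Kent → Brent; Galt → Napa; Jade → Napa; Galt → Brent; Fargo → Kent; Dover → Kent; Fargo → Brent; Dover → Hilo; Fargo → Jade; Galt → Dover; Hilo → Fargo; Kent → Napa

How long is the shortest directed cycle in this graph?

For each vertex v, BFS finds the shortest path from v back to v.
The shortest such closed walk is Fargo → Kent → Hilo → Fargo, length 3.

3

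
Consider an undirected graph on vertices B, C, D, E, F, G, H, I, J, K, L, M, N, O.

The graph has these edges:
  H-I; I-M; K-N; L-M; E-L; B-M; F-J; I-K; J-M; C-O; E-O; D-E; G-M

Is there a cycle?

No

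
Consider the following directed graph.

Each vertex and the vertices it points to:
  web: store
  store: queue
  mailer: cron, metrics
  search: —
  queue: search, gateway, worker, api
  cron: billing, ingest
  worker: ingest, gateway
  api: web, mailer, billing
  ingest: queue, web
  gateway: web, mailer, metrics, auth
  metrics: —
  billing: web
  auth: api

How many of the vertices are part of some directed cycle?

A vertex is on a directed cycle iff it belongs to a strongly connected component of size ≥ 2 (or has a self-loop).
The vertices on cycles are {api, web, auth, cron, queue, store, ingest, mailer, worker, billing, gateway} — 11 in total.

11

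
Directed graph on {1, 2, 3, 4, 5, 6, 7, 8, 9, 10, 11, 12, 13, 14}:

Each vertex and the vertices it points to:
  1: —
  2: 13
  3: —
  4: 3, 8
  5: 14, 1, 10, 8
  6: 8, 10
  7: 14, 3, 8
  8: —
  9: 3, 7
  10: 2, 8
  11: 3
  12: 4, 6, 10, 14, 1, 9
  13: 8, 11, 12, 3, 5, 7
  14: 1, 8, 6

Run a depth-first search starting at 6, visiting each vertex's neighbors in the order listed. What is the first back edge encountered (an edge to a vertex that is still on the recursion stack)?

12->6

DFS from 6 (visiting each vertex's neighbors in the order listed); mark gray on enter, black on exit:
6 gray
  8 gray
  8 black
  10 gray
    2 gray
      13 gray
        13→8: 8 black — skip
        11 gray
          3 gray
          3 black
        11 black
        12 gray
          4 gray
            4→3: 3 black — skip
            4→8: 8 black — skip
          4 black
          12→6: 6 is gray → back edge
First back edge: 12 → 6.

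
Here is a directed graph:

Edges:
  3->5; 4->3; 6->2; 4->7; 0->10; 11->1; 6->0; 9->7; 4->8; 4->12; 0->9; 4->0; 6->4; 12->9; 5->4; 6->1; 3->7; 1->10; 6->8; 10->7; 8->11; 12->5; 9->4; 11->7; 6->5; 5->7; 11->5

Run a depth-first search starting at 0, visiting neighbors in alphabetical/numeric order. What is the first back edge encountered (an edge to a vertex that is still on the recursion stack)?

4->0

DFS from 0 (visiting neighbors in alphabetical/numeric order); mark gray on enter, black on exit:
0 gray
  9 gray
    4 gray
      4→0: 0 is gray → back edge
First back edge: 4 → 0.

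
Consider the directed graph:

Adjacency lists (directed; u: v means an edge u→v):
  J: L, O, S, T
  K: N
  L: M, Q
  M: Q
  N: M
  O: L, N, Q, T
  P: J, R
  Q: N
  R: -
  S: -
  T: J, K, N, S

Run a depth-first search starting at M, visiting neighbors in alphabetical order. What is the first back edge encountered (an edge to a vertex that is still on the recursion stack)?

DFS from M (visiting neighbors in alphabetical order); mark gray on enter, black on exit:
M gray
  Q gray
    N gray
      N→M: M is gray → back edge
First back edge: N → M.

N→M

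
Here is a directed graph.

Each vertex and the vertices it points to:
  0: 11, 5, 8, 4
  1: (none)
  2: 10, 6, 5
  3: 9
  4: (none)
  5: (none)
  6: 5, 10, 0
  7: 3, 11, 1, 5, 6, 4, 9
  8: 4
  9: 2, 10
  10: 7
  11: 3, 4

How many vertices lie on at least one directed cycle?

A vertex is on a directed cycle iff it belongs to a strongly connected component of size ≥ 2 (or has a self-loop).
The vertices on cycles are {0, 2, 3, 6, 7, 9, 10, 11} — 8 in total.

8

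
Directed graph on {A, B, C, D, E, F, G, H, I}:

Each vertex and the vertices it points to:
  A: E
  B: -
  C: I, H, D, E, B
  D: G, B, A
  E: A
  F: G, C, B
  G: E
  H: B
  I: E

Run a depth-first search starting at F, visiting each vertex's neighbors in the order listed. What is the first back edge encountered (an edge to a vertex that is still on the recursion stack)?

DFS from F (visiting each vertex's neighbors in the order listed); mark gray on enter, black on exit:
F gray
  G gray
    E gray
      A gray
        A→E: E is gray → back edge
First back edge: A → E.

A->E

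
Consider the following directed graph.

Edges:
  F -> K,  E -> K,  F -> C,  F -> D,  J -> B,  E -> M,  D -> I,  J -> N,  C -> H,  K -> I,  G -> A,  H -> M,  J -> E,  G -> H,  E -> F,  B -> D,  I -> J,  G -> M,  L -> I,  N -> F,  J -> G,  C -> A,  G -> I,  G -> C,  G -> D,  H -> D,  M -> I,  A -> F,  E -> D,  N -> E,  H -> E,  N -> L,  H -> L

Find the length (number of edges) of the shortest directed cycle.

For each vertex v, BFS finds the shortest path from v back to v.
The shortest such closed walk is J → G → I → J, length 3.

3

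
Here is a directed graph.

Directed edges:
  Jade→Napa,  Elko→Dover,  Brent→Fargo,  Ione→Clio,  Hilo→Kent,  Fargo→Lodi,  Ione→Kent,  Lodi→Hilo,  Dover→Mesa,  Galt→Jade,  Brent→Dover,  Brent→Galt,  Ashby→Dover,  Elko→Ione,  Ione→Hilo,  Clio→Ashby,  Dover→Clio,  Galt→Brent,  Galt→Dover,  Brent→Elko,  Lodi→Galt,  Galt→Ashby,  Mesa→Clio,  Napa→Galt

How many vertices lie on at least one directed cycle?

10

A vertex is on a directed cycle iff it belongs to a strongly connected component of size ≥ 2 (or has a self-loop).
The vertices on cycles are {Clio, Galt, Jade, Lodi, Mesa, Napa, Ashby, Brent, Dover, Fargo} — 10 in total.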